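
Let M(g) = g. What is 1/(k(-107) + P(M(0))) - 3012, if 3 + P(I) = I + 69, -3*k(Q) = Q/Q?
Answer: -593361/197 ≈ -3012.0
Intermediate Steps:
k(Q) = -1/3 (k(Q) = -Q/(3*Q) = -1/3*1 = -1/3)
P(I) = 66 + I (P(I) = -3 + (I + 69) = -3 + (69 + I) = 66 + I)
1/(k(-107) + P(M(0))) - 3012 = 1/(-1/3 + (66 + 0)) - 3012 = 1/(-1/3 + 66) - 3012 = 1/(197/3) - 3012 = 3/197 - 3012 = -593361/197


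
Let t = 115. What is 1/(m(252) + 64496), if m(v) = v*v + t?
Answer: 1/128115 ≈ 7.8055e-6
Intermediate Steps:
m(v) = 115 + v**2 (m(v) = v*v + 115 = v**2 + 115 = 115 + v**2)
1/(m(252) + 64496) = 1/((115 + 252**2) + 64496) = 1/((115 + 63504) + 64496) = 1/(63619 + 64496) = 1/128115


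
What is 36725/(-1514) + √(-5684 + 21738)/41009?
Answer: -36725/1514 + √16054/41009 ≈ -24.254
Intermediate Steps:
36725/(-1514) + √(-5684 + 21738)/41009 = 36725*(-1/1514) + √16054*(1/41009) = -36725/1514 + √16054/41009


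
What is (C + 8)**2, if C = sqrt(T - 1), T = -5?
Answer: (8 + I*sqrt(6))**2 ≈ 58.0 + 39.192*I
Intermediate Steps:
C = I*sqrt(6) (C = sqrt(-5 - 1) = sqrt(-6) = I*sqrt(6) ≈ 2.4495*I)
(C + 8)**2 = (I*sqrt(6) + 8)**2 = (8 + I*sqrt(6))**2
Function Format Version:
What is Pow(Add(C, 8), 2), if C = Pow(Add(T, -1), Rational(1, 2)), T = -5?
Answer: Pow(Add(8, Mul(I, Pow(6, Rational(1, 2)))), 2) ≈ Add(58.000, Mul(39.192, I))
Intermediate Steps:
C = Mul(I, Pow(6, Rational(1, 2))) (C = Pow(Add(-5, -1), Rational(1, 2)) = Pow(-6, Rational(1, 2)) = Mul(I, Pow(6, Rational(1, 2))) ≈ Mul(2.4495, I))
Pow(Add(C, 8), 2) = Pow(Add(Mul(I, Pow(6, Rational(1, 2))), 8), 2) = Pow(Add(8, Mul(I, Pow(6, Rational(1, 2)))), 2)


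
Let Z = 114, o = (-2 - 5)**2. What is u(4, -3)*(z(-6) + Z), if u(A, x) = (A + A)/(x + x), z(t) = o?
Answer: -652/3 ≈ -217.33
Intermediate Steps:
o = 49 (o = (-7)**2 = 49)
z(t) = 49
u(A, x) = A/x (u(A, x) = (2*A)/((2*x)) = (2*A)*(1/(2*x)) = A/x)
u(4, -3)*(z(-6) + Z) = (4/(-3))*(49 + 114) = (4*(-1/3))*163 = -4/3*163 = -652/3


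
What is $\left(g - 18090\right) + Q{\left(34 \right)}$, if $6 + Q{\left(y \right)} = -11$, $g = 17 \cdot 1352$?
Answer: $4877$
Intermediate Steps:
$g = 22984$
$Q{\left(y \right)} = -17$ ($Q{\left(y \right)} = -6 - 11 = -17$)
$\left(g - 18090\right) + Q{\left(34 \right)} = \left(22984 - 18090\right) - 17 = 4894 - 17 = 4877$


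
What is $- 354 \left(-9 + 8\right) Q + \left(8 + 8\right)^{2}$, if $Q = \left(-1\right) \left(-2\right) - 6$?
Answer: $-1160$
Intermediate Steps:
$Q = -4$ ($Q = 2 - 6 = -4$)
$- 354 \left(-9 + 8\right) Q + \left(8 + 8\right)^{2} = - 354 \left(-9 + 8\right) \left(-4\right) + \left(8 + 8\right)^{2} = - 354 \left(\left(-1\right) \left(-4\right)\right) + 16^{2} = \left(-354\right) 4 + 256 = -1416 + 256 = -1160$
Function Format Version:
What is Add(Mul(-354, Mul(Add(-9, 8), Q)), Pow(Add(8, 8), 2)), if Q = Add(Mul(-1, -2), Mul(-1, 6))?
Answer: -1160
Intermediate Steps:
Q = -4 (Q = Add(2, -6) = -4)
Add(Mul(-354, Mul(Add(-9, 8), Q)), Pow(Add(8, 8), 2)) = Add(Mul(-354, Mul(Add(-9, 8), -4)), Pow(Add(8, 8), 2)) = Add(Mul(-354, Mul(-1, -4)), Pow(16, 2)) = Add(Mul(-354, 4), 256) = Add(-1416, 256) = -1160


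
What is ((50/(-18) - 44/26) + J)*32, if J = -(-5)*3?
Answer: 39424/117 ≈ 336.96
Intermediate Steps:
J = 15 (J = -1*(-15) = 15)
((50/(-18) - 44/26) + J)*32 = ((50/(-18) - 44/26) + 15)*32 = ((50*(-1/18) - 44*1/26) + 15)*32 = ((-25/9 - 22/13) + 15)*32 = (-523/117 + 15)*32 = (1232/117)*32 = 39424/117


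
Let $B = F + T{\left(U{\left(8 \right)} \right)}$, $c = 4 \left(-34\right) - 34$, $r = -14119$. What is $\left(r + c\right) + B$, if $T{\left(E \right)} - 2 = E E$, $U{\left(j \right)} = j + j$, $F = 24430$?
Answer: $10399$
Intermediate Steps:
$c = -170$ ($c = -136 - 34 = -170$)
$U{\left(j \right)} = 2 j$
$T{\left(E \right)} = 2 + E^{2}$ ($T{\left(E \right)} = 2 + E E = 2 + E^{2}$)
$B = 24688$ ($B = 24430 + \left(2 + \left(2 \cdot 8\right)^{2}\right) = 24430 + \left(2 + 16^{2}\right) = 24430 + \left(2 + 256\right) = 24430 + 258 = 24688$)
$\left(r + c\right) + B = \left(-14119 - 170\right) + 24688 = -14289 + 24688 = 10399$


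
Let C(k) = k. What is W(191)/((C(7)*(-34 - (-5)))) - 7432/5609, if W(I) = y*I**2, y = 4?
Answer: -819996412/1138627 ≈ -720.16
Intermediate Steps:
W(I) = 4*I**2
W(191)/((C(7)*(-34 - (-5)))) - 7432/5609 = (4*191**2)/((7*(-34 - (-5)))) - 7432/5609 = (4*36481)/((7*(-34 - 1*(-5)))) - 7432*1/5609 = 145924/((7*(-34 + 5))) - 7432/5609 = 145924/((7*(-29))) - 7432/5609 = 145924/(-203) - 7432/5609 = 145924*(-1/203) - 7432/5609 = -145924/203 - 7432/5609 = -819996412/1138627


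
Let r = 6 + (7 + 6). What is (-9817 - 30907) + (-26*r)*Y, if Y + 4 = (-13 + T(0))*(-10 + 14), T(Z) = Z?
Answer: -13060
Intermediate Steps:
Y = -56 (Y = -4 + (-13 + 0)*(-10 + 14) = -4 - 13*4 = -4 - 52 = -56)
r = 19 (r = 6 + 13 = 19)
(-9817 - 30907) + (-26*r)*Y = (-9817 - 30907) - 26*19*(-56) = -40724 - 494*(-56) = -40724 + 27664 = -13060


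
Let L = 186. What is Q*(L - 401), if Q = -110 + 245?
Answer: -29025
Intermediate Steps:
Q = 135
Q*(L - 401) = 135*(186 - 401) = 135*(-215) = -29025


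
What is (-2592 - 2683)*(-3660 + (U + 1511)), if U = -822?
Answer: 15672025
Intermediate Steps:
(-2592 - 2683)*(-3660 + (U + 1511)) = (-2592 - 2683)*(-3660 + (-822 + 1511)) = -5275*(-3660 + 689) = -5275*(-2971) = 15672025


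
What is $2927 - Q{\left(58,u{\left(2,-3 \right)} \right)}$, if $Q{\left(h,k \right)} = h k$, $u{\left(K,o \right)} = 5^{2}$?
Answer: $1477$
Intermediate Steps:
$u{\left(K,o \right)} = 25$
$2927 - Q{\left(58,u{\left(2,-3 \right)} \right)} = 2927 - 58 \cdot 25 = 2927 - 1450 = 1477$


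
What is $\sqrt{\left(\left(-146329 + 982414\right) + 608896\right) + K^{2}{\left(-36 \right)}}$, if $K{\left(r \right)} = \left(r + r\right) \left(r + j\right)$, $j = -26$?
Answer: $\sqrt{21372277} \approx 4623.0$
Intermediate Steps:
$K{\left(r \right)} = 2 r \left(-26 + r\right)$ ($K{\left(r \right)} = \left(r + r\right) \left(r - 26\right) = 2 r \left(-26 + r\right)$)
$\sqrt{\left(\left(-146329 + 982414\right) + 608896\right) + K^{2}{\left(-36 \right)}} = \sqrt{\left(\left(-146329 + 982414\right) + 608896\right) + \left(2 \left(-36\right) \left(-26 - 36\right)\right)^{2}} = \sqrt{\left(836085 + 608896\right) + \left(2 \left(-36\right) \left(-62\right)\right)^{2}} = \sqrt{1444981 + 4464^{2}} = \sqrt{1444981 + 19927296} = \sqrt{21372277}$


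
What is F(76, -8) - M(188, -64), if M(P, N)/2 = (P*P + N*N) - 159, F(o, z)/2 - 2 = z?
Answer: -78574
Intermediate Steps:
F(o, z) = 4 + 2*z
M(P, N) = -318 + 2*N² + 2*P² (M(P, N) = 2*((P*P + N*N) - 159) = 2*((P² + N²) - 159) = 2*((N² + P²) - 159) = 2*(-159 + N² + P²) = -318 + 2*N² + 2*P²)
F(76, -8) - M(188, -64) = (4 + 2*(-8)) - (-318 + 2*(-64)² + 2*188²) = (4 - 16) - (-318 + 2*4096 + 2*35344) = -12 - (-318 + 8192 + 70688) = -12 - 1*78562 = -12 - 78562 = -78574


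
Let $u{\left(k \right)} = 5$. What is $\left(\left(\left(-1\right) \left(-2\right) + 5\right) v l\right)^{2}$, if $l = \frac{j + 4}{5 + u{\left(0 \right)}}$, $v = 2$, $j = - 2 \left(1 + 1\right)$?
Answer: $0$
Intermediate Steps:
$j = -4$ ($j = \left(-2\right) 2 = -4$)
$l = 0$ ($l = \frac{-4 + 4}{5 + 5} = \frac{0}{10} = 0 \cdot \frac{1}{10} = 0$)
$\left(\left(\left(-1\right) \left(-2\right) + 5\right) v l\right)^{2} = \left(\left(\left(-1\right) \left(-2\right) + 5\right) 2 \cdot 0\right)^{2} = \left(\left(2 + 5\right) 2 \cdot 0\right)^{2} = \left(7 \cdot 2 \cdot 0\right)^{2} = \left(14 \cdot 0\right)^{2} = 0^{2} = 0$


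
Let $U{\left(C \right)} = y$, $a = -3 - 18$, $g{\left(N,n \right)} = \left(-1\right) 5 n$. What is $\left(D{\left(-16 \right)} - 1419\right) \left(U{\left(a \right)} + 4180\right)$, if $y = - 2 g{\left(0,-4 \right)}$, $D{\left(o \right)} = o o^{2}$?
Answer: $-22832100$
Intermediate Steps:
$g{\left(N,n \right)} = - 5 n$
$D{\left(o \right)} = o^{3}$
$a = -21$ ($a = -3 - 18 = -21$)
$y = -40$ ($y = - 2 \left(\left(-5\right) \left(-4\right)\right) = \left(-2\right) 20 = -40$)
$U{\left(C \right)} = -40$
$\left(D{\left(-16 \right)} - 1419\right) \left(U{\left(a \right)} + 4180\right) = \left(\left(-16\right)^{3} - 1419\right) \left(-40 + 4180\right) = \left(-4096 - 1419\right) 4140 = \left(-5515\right) 4140 = -22832100$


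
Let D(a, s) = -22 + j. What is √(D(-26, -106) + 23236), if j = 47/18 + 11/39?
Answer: √141251578/78 ≈ 152.37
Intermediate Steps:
j = 677/234 (j = 47*(1/18) + 11*(1/39) = 47/18 + 11/39 = 677/234 ≈ 2.8932)
D(a, s) = -4471/234 (D(a, s) = -22 + 677/234 = -4471/234)
√(D(-26, -106) + 23236) = √(-4471/234 + 23236) = √(5432753/234) = √141251578/78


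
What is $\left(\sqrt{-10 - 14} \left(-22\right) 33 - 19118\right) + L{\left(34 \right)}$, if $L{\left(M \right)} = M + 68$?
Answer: $-19016 - 1452 i \sqrt{6} \approx -19016.0 - 3556.7 i$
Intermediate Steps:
$L{\left(M \right)} = 68 + M$
$\left(\sqrt{-10 - 14} \left(-22\right) 33 - 19118\right) + L{\left(34 \right)} = \left(\sqrt{-10 - 14} \left(-22\right) 33 - 19118\right) + \left(68 + 34\right) = \left(\sqrt{-24} \left(-22\right) 33 - 19118\right) + 102 = \left(2 i \sqrt{6} \left(-22\right) 33 - 19118\right) + 102 = \left(- 44 i \sqrt{6} \cdot 33 - 19118\right) + 102 = \left(- 1452 i \sqrt{6} - 19118\right) + 102 = \left(-19118 - 1452 i \sqrt{6}\right) + 102 = -19016 - 1452 i \sqrt{6}$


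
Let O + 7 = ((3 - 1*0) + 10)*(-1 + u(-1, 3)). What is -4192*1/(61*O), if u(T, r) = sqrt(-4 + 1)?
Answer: 83840/55327 + 54496*I*sqrt(3)/55327 ≈ 1.5154 + 1.706*I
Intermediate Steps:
u(T, r) = I*sqrt(3) (u(T, r) = sqrt(-3) = I*sqrt(3))
O = -20 + 13*I*sqrt(3) (O = -7 + ((3 - 1*0) + 10)*(-1 + I*sqrt(3)) = -7 + ((3 + 0) + 10)*(-1 + I*sqrt(3)) = -7 + (3 + 10)*(-1 + I*sqrt(3)) = -7 + 13*(-1 + I*sqrt(3)) = -7 + (-13 + 13*I*sqrt(3)) = -20 + 13*I*sqrt(3) ≈ -20.0 + 22.517*I)
-4192*1/(61*O) = -4192*1/(61*(-20 + 13*I*sqrt(3))) = -4192/(-1220 + 793*I*sqrt(3))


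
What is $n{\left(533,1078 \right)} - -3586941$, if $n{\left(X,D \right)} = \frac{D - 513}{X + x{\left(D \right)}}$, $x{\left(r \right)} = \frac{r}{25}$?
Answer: $\frac{51662725348}{14403} \approx 3.5869 \cdot 10^{6}$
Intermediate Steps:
$x{\left(r \right)} = \frac{r}{25}$ ($x{\left(r \right)} = r \frac{1}{25} = \frac{r}{25}$)
$n{\left(X,D \right)} = \frac{-513 + D}{X + \frac{D}{25}}$ ($n{\left(X,D \right)} = \frac{D - 513}{X + \frac{D}{25}} = \frac{-513 + D}{X + \frac{D}{25}}$)
$n{\left(533,1078 \right)} - -3586941 = \frac{25 \left(-513 + 1078\right)}{1078 + 25 \cdot 533} - -3586941 = 25 \frac{1}{1078 + 13325} \cdot 565 + 3586941 = 25 \cdot \frac{1}{14403} \cdot 565 + 3586941 = \frac{14125}{14403} + 3586941 = \frac{51662725348}{14403}$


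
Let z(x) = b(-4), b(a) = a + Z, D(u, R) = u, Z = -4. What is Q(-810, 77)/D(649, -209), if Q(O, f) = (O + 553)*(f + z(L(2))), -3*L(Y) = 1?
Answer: -17733/649 ≈ -27.324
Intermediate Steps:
L(Y) = -⅓ (L(Y) = -⅓*1 = -⅓)
b(a) = -4 + a (b(a) = a - 4 = -4 + a)
z(x) = -8 (z(x) = -4 - 4 = -8)
Q(O, f) = (-8 + f)*(553 + O) (Q(O, f) = (O + 553)*(f - 8) = (553 + O)*(-8 + f) = (-8 + f)*(553 + O))
Q(-810, 77)/D(649, -209) = (-4424 - 8*(-810) + 553*77 - 810*77)/649 = (-4424 + 6480 + 42581 - 62370)*(1/649) = -17733*1/649 = -17733/649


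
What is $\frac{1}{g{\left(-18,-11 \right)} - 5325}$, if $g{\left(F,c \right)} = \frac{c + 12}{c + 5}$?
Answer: $- \frac{6}{31951} \approx -0.00018779$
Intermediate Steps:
$g{\left(F,c \right)} = \frac{12 + c}{5 + c}$
$\frac{1}{g{\left(-18,-11 \right)} - 5325} = \frac{1}{\frac{12 - 11}{5 - 11} - 5325} = \frac{1}{\frac{1}{-6} \cdot 1 - 5325} = \frac{1}{\left(- \frac{1}{6}\right) 1 - 5325} = \frac{1}{- \frac{1}{6} - 5325} = \frac{1}{- \frac{31951}{6}} = - \frac{6}{31951}$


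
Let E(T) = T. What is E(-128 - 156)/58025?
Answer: -284/58025 ≈ -0.0048944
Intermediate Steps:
E(-128 - 156)/58025 = (-128 - 156)/58025 = -284*1/58025 = -284/58025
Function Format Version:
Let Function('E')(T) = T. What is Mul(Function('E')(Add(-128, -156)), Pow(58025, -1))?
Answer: Rational(-284, 58025) ≈ -0.0048944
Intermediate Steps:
Mul(Function('E')(Add(-128, -156)), Pow(58025, -1)) = Mul(Add(-128, -156), Pow(58025, -1)) = Mul(-284, Rational(1, 58025)) = Rational(-284, 58025)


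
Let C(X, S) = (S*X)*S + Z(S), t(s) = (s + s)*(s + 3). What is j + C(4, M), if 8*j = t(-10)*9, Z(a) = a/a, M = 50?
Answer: 20317/2 ≈ 10159.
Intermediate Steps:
Z(a) = 1
t(s) = 2*s*(3 + s) (t(s) = (2*s)*(3 + s) = 2*s*(3 + s))
C(X, S) = 1 + X*S² (C(X, S) = (S*X)*S + 1 = X*S² + 1 = 1 + X*S²)
j = 315/2 (j = ((2*(-10)*(3 - 10))*9)/8 = ((2*(-10)*(-7))*9)/8 = (140*9)/8 = (⅛)*1260 = 315/2 ≈ 157.50)
j + C(4, M) = 315/2 + (1 + 4*50²) = 315/2 + (1 + 4*2500) = 315/2 + (1 + 10000) = 315/2 + 10001 = 20317/2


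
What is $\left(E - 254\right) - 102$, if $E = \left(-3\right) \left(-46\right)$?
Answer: $-218$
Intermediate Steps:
$E = 138$
$\left(E - 254\right) - 102 = \left(138 - 254\right) - 102 = -116 - 102 = -218$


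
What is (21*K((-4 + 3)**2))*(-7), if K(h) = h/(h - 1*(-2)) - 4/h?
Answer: 539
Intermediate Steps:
K(h) = -4/h + h/(2 + h) (K(h) = h/(h + 2) - 4/h = h/(2 + h) - 4/h = -4/h + h/(2 + h))
(21*K((-4 + 3)**2))*(-7) = (21*((-8 + ((-4 + 3)**2)**2 - 4*(-4 + 3)**2)/(((-4 + 3)**2)*(2 + (-4 + 3)**2))))*(-7) = (21*((-8 + ((-1)**2)**2 - 4*(-1)**2)/(((-1)**2)*(2 + (-1)**2))))*(-7) = (21*((-8 + 1**2 - 4*1)/(1*(2 + 1))))*(-7) = (21*(1*(-8 + 1 - 4)/3))*(-7) = (21*(1*(1/3)*(-11)))*(-7) = (21*(-11/3))*(-7) = -77*(-7) = 539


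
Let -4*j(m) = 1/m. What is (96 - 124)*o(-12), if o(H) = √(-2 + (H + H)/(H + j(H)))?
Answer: -28*√46/115 ≈ -1.6514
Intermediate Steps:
j(m) = -1/(4*m)
o(H) = √(-2 + 2*H/(H - 1/(4*H))) (o(H) = √(-2 + (H + H)/(H - 1/(4*H))) = √(-2 + (2*H)/(H - 1/(4*H))) = √(-2 + 2*H/(H - 1/(4*H))))
(96 - 124)*o(-12) = (96 - 124)*(√2*√(1/(-1 + 4*(-12)²))) = -28*√2*√(1/(-1 + 4*144)) = -28*√2*√(1/(-1 + 576)) = -28*√2*√(1/575) = -28*√2*√23/115 = -28*√46/115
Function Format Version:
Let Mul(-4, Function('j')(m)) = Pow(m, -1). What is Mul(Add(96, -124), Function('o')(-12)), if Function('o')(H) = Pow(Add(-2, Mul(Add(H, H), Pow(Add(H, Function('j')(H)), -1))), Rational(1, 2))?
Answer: Mul(Rational(-28, 115), Pow(46, Rational(1, 2))) ≈ -1.6514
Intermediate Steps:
Function('j')(m) = Mul(Rational(-1, 4), Pow(m, -1))
Function('o')(H) = Pow(Add(-2, Mul(2, H, Pow(Add(H, Mul(Rational(-1, 4), Pow(H, -1))), -1))), Rational(1, 2)) (Function('o')(H) = Pow(Add(-2, Mul(Add(H, H), Pow(Add(H, Mul(Rational(-1, 4), Pow(H, -1))), -1))), Rational(1, 2)) = Pow(Add(-2, Mul(Mul(2, H), Pow(Add(H, Mul(Rational(-1, 4), Pow(H, -1))), -1))), Rational(1, 2)) = Pow(Add(-2, Mul(2, H, Pow(Add(H, Mul(Rational(-1, 4), Pow(H, -1))), -1))), Rational(1, 2)))
Mul(Add(96, -124), Function('o')(-12)) = Mul(Add(96, -124), Mul(Pow(2, Rational(1, 2)), Pow(Pow(Add(-1, Mul(4, Pow(-12, 2))), -1), Rational(1, 2)))) = Mul(-28, Mul(Pow(2, Rational(1, 2)), Pow(Pow(Add(-1, Mul(4, 144)), -1), Rational(1, 2)))) = Mul(-28, Mul(Pow(2, Rational(1, 2)), Pow(Pow(Add(-1, 576), -1), Rational(1, 2)))) = Mul(-28, Mul(Pow(2, Rational(1, 2)), Pow(Pow(575, -1), Rational(1, 2)))) = Mul(-28, Mul(Pow(2, Rational(1, 2)), Pow(Rational(1, 575), Rational(1, 2)))) = Mul(-28, Mul(Pow(2, Rational(1, 2)), Mul(Rational(1, 115), Pow(23, Rational(1, 2))))) = Mul(-28, Mul(Rational(1, 115), Pow(46, Rational(1, 2)))) = Mul(Rational(-28, 115), Pow(46, Rational(1, 2)))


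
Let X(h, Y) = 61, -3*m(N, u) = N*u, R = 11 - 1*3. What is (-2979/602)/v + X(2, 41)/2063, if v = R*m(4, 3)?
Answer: 7320781/39741632 ≈ 0.18421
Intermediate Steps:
R = 8 (R = 11 - 3 = 8)
m(N, u) = -N*u/3
v = -32 (v = 8*(-⅓*4*3) = 8*(-4) = -32)
(-2979/602)/v + X(2, 41)/2063 = -2979/602/(-32) + 61/2063 = -2979*1/602*(-1/32) + 61*(1/2063) = -2979/602*(-1/32) + 61/2063 = 2979/19264 + 61/2063 = 7320781/39741632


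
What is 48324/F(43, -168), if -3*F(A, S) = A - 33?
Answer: -72486/5 ≈ -14497.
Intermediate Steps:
F(A, S) = 11 - A/3 (F(A, S) = -(A - 33)/3 = -(-33 + A)/3 = 11 - A/3)
48324/F(43, -168) = 48324/(11 - ⅓*43) = 48324/(11 - 43/3) = 48324/(-10/3) = 48324*(-3/10) = -72486/5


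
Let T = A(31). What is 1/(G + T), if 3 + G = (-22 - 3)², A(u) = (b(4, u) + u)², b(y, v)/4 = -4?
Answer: 1/847 ≈ 0.0011806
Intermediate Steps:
b(y, v) = -16 (b(y, v) = 4*(-4) = -16)
A(u) = (-16 + u)²
G = 622 (G = -3 + (-22 - 3)² = -3 + (-25)² = -3 + 625 = 622)
T = 225 (T = (-16 + 31)² = 15² = 225)
1/(G + T) = 1/(622 + 225) = 1/847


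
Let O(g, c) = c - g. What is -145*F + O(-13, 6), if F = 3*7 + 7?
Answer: -4041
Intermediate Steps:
F = 28 (F = 21 + 7 = 28)
-145*F + O(-13, 6) = -145*28 + (6 - 1*(-13)) = -4060 + (6 + 13) = -4060 + 19 = -4041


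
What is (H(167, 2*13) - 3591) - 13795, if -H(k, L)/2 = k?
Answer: -17720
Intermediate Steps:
H(k, L) = -2*k
(H(167, 2*13) - 3591) - 13795 = (-2*167 - 3591) - 13795 = (-334 - 3591) - 13795 = -3925 - 13795 = -17720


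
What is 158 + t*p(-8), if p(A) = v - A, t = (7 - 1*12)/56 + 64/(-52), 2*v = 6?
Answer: 104453/728 ≈ 143.48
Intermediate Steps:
v = 3 (v = (½)*6 = 3)
t = -961/728 (t = (7 - 12)*(1/56) + 64*(-1/52) = -5*1/56 - 16/13 = -5/56 - 16/13 = -961/728 ≈ -1.3201)
p(A) = 3 - A
158 + t*p(-8) = 158 - 961*(3 - 1*(-8))/728 = 158 - 961*(3 + 8)/728 = 158 - 961/728*11 = 158 - 10571/728 = 104453/728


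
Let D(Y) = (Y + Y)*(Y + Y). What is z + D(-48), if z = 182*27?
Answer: 14130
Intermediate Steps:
D(Y) = 4*Y² (D(Y) = (2*Y)*(2*Y) = 4*Y²)
z = 4914
z + D(-48) = 4914 + 4*(-48)² = 4914 + 4*2304 = 4914 + 9216 = 14130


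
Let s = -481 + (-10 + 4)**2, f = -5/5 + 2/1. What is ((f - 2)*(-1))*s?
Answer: -445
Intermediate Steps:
f = 1 (f = -5*1/5 + 2*1 = -1 + 2 = 1)
s = -445 (s = -481 + (-6)**2 = -481 + 36 = -445)
((f - 2)*(-1))*s = ((1 - 2)*(-1))*(-445) = -1*(-1)*(-445) = 1*(-445) = -445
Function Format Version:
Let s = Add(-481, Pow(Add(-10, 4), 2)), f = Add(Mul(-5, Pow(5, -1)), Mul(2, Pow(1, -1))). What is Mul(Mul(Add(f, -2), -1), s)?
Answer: -445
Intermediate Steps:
f = 1 (f = Add(Mul(-5, Rational(1, 5)), Mul(2, 1)) = Add(-1, 2) = 1)
s = -445 (s = Add(-481, Pow(-6, 2)) = Add(-481, 36) = -445)
Mul(Mul(Add(f, -2), -1), s) = Mul(Mul(Add(1, -2), -1), -445) = Mul(Mul(-1, -1), -445) = Mul(1, -445) = -445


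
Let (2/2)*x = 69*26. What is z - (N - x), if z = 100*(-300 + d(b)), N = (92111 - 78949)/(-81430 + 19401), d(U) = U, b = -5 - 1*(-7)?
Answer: -1737171012/62029 ≈ -28006.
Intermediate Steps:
b = 2 (b = -5 + 7 = 2)
N = -13162/62029 (N = 13162/(-62029) = 13162*(-1/62029) = -13162/62029 ≈ -0.21219)
x = 1794 (x = 69*26 = 1794)
z = -29800 (z = 100*(-300 + 2) = 100*(-298) = -29800)
z - (N - x) = -29800 - (-13162/62029 - 1*1794) = -29800 - (-13162/62029 - 1794) = -29800 - 1*(-111293188/62029) = -29800 + 111293188/62029 = -1737171012/62029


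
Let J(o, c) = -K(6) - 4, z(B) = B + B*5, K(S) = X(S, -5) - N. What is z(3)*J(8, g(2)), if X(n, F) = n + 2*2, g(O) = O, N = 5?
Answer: -162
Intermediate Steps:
X(n, F) = 4 + n (X(n, F) = n + 4 = 4 + n)
K(S) = -1 + S (K(S) = (4 + S) - 1*5 = (4 + S) - 5 = -1 + S)
z(B) = 6*B (z(B) = B + 5*B = 6*B)
J(o, c) = -9 (J(o, c) = -(-1 + 6) - 4 = -1*5 - 4 = -5 - 4 = -9)
z(3)*J(8, g(2)) = (6*3)*(-9) = 18*(-9) = -162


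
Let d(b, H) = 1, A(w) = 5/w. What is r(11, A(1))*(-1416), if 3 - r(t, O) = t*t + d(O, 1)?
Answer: 168504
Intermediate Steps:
r(t, O) = 2 - t**2 (r(t, O) = 3 - (t*t + 1) = 3 - (t**2 + 1) = 3 - (1 + t**2) = 3 + (-1 - t**2) = 2 - t**2)
r(11, A(1))*(-1416) = (2 - 1*11**2)*(-1416) = (2 - 1*121)*(-1416) = (2 - 121)*(-1416) = -119*(-1416) = 168504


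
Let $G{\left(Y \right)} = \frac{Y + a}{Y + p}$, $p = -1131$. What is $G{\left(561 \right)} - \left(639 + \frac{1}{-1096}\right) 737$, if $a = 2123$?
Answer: $- \frac{147105016267}{312360} \approx -4.7095 \cdot 10^{5}$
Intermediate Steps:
$G{\left(Y \right)} = \frac{2123 + Y}{-1131 + Y}$ ($G{\left(Y \right)} = \frac{Y + 2123}{Y - 1131} = \frac{2123 + Y}{-1131 + Y}$)
$G{\left(561 \right)} - \left(639 + \frac{1}{-1096}\right) 737 = \frac{2123 + 561}{-1131 + 561} - \left(639 + \frac{1}{-1096}\right) 737 = \frac{1}{-570} \cdot 2684 - \left(639 - \frac{1}{1096}\right) 737 = \left(- \frac{1}{570}\right) 2684 - \frac{700343}{1096} \cdot 737 = - \frac{1342}{285} - \frac{516152791}{1096} = - \frac{147105016267}{312360}$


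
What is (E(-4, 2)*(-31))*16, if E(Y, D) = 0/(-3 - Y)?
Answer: 0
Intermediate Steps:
E(Y, D) = 0
(E(-4, 2)*(-31))*16 = (0*(-31))*16 = 0*16 = 0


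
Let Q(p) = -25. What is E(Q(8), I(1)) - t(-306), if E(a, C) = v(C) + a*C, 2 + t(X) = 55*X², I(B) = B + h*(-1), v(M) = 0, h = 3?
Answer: -5149928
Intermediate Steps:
I(B) = -3 + B (I(B) = B + 3*(-1) = B - 3 = -3 + B)
t(X) = -2 + 55*X²
E(a, C) = C*a (E(a, C) = 0 + a*C = 0 + C*a = C*a)
E(Q(8), I(1)) - t(-306) = (-3 + 1)*(-25) - (-2 + 55*(-306)²) = -2*(-25) - (-2 + 55*93636) = 50 - (-2 + 5149980) = 50 - 1*5149978 = 50 - 5149978 = -5149928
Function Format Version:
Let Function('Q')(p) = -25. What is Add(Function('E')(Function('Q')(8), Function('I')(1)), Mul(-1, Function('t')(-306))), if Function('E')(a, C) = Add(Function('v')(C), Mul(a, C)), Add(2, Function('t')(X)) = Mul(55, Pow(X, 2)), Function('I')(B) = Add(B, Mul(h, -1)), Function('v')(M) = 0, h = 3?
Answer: -5149928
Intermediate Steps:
Function('I')(B) = Add(-3, B) (Function('I')(B) = Add(B, Mul(3, -1)) = Add(B, -3) = Add(-3, B))
Function('t')(X) = Add(-2, Mul(55, Pow(X, 2)))
Function('E')(a, C) = Mul(C, a) (Function('E')(a, C) = Add(0, Mul(a, C)) = Add(0, Mul(C, a)) = Mul(C, a))
Add(Function('E')(Function('Q')(8), Function('I')(1)), Mul(-1, Function('t')(-306))) = Add(Mul(Add(-3, 1), -25), Mul(-1, Add(-2, Mul(55, Pow(-306, 2))))) = Add(Mul(-2, -25), Mul(-1, Add(-2, Mul(55, 93636)))) = Add(50, Mul(-1, Add(-2, 5149980))) = Add(50, Mul(-1, 5149978)) = Add(50, -5149978) = -5149928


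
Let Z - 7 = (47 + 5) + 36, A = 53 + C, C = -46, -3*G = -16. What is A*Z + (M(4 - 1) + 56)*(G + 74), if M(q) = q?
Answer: 16037/3 ≈ 5345.7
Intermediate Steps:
G = 16/3 (G = -⅓*(-16) = 16/3 ≈ 5.3333)
A = 7 (A = 53 - 46 = 7)
Z = 95 (Z = 7 + ((47 + 5) + 36) = 7 + (52 + 36) = 7 + 88 = 95)
A*Z + (M(4 - 1) + 56)*(G + 74) = 7*95 + ((4 - 1) + 56)*(16/3 + 74) = 665 + (3 + 56)*(238/3) = 665 + 59*(238/3) = 665 + 14042/3 = 16037/3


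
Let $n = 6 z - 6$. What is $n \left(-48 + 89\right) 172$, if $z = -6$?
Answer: $-296184$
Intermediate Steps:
$n = -42$ ($n = 6 \left(-6\right) - 6 = -36 - 6 = -42$)
$n \left(-48 + 89\right) 172 = - 42 \left(-48 + 89\right) 172 = \left(-42\right) 41 \cdot 172 = \left(-1722\right) 172 = -296184$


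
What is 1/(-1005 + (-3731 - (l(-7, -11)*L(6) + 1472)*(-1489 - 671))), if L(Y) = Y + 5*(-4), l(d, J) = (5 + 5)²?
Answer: 1/150784 ≈ 6.6320e-6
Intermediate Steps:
l(d, J) = 100 (l(d, J) = 10² = 100)
L(Y) = -20 + Y (L(Y) = Y - 20 = -20 + Y)
1/(-1005 + (-3731 - (l(-7, -11)*L(6) + 1472)*(-1489 - 671))) = 1/(-1005 + (-3731 - (100*(-20 + 6) + 1472)*(-1489 - 671))) = 1/(-1005 + (-3731 - (100*(-14) + 1472)*(-2160))) = 1/(-1005 + (-3731 - (-1400 + 1472)*(-2160))) = 1/(-1005 + (-3731 - 72*(-2160))) = 1/(-1005 + (-3731 - 1*(-155520))) = 1/(-1005 + (-3731 + 155520)) = 1/(-1005 + 151789) = 1/150784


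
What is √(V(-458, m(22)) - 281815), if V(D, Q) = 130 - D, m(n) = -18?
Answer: I*√281227 ≈ 530.31*I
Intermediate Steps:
√(V(-458, m(22)) - 281815) = √((130 - 1*(-458)) - 281815) = √((130 + 458) - 281815) = √(588 - 281815) = √(-281227) = I*√281227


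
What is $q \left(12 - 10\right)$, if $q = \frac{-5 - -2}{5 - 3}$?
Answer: $-3$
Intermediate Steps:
$q = - \frac{3}{2}$ ($q = \frac{-5 + 2}{5 - 3} = - \frac{3}{2} \approx -1.5$)
$q \left(12 - 10\right) = - \frac{3 \left(12 - 10\right)}{2} = \left(- \frac{3}{2}\right) 2 = -3$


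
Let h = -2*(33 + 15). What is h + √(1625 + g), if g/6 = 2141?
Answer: -96 + √14471 ≈ 24.295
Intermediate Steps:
g = 12846 (g = 6*2141 = 12846)
h = -96 (h = -2*48 = -96)
h + √(1625 + g) = -96 + √(1625 + 12846) = -96 + √14471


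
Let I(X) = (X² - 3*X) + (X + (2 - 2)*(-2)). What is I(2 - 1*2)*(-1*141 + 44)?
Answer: 0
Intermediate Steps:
I(X) = X² - 2*X (I(X) = (X² - 3*X) + (X + 0*(-2)) = (X² - 3*X) + (X + 0) = (X² - 3*X) + X = X² - 2*X)
I(2 - 1*2)*(-1*141 + 44) = ((2 - 1*2)*(-2 + (2 - 1*2)))*(-1*141 + 44) = ((2 - 2)*(-2 + (2 - 2)))*(-141 + 44) = (0*(-2 + 0))*(-97) = (0*(-2))*(-97) = 0*(-97) = 0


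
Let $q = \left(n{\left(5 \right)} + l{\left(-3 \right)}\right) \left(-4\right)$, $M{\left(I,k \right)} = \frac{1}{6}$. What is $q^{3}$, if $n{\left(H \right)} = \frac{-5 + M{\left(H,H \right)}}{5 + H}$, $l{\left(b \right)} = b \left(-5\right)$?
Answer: $- \frac{660776311}{3375} \approx -1.9579 \cdot 10^{5}$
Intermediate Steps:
$M{\left(I,k \right)} = \frac{1}{6}$
$l{\left(b \right)} = - 5 b$
$n{\left(H \right)} = - \frac{29}{6 \left(5 + H\right)}$ ($n{\left(H \right)} = \frac{-5 + \frac{1}{6}}{5 + H} = - \frac{29}{6 \left(5 + H\right)}$)
$q = - \frac{871}{15}$ ($q = \left(- \frac{29}{30 + 6 \cdot 5} - -15\right) \left(-4\right) = \left(- \frac{29}{30 + 30} + 15\right) \left(-4\right) = \left(- \frac{29}{60} + 15\right) \left(-4\right) = \frac{871}{60} \left(-4\right) = - \frac{871}{15} \approx -58.067$)
$q^{3} = \left(- \frac{871}{15}\right)^{3} = - \frac{660776311}{3375}$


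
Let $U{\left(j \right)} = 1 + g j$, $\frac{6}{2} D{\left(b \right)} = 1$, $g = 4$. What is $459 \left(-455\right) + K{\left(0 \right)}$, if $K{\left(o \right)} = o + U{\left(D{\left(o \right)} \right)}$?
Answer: $- \frac{626528}{3} \approx -2.0884 \cdot 10^{5}$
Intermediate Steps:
$D{\left(b \right)} = \frac{1}{3}$ ($D{\left(b \right)} = \frac{1}{3} \cdot 1 = \frac{1}{3}$)
$U{\left(j \right)} = 1 + 4 j$
$K{\left(o \right)} = \frac{7}{3} + o$ ($K{\left(o \right)} = o + \left(1 + 4 \cdot \frac{1}{3}\right) = o + \left(1 + \frac{4}{3}\right) = o + \frac{7}{3} = \frac{7}{3} + o$)
$459 \left(-455\right) + K{\left(0 \right)} = 459 \left(-455\right) + \left(\frac{7}{3} + 0\right) = -208845 + \frac{7}{3} = - \frac{626528}{3}$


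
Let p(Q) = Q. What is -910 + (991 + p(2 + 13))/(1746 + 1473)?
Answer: -2928284/3219 ≈ -909.69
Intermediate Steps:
-910 + (991 + p(2 + 13))/(1746 + 1473) = -910 + (991 + (2 + 13))/(1746 + 1473) = -910 + (991 + 15)/3219 = -910 + 1006*(1/3219) = -910 + 1006/3219 = -2928284/3219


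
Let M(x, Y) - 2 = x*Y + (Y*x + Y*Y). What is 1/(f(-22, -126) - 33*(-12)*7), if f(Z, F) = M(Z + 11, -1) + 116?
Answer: 1/2913 ≈ 0.00034329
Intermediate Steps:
M(x, Y) = 2 + Y² + 2*Y*x (M(x, Y) = 2 + (x*Y + (Y*x + Y*Y)) = 2 + (Y*x + (Y*x + Y²)) = 2 + (Y*x + (Y² + Y*x)) = 2 + (Y² + 2*Y*x) = 2 + Y² + 2*Y*x)
f(Z, F) = 97 - 2*Z (f(Z, F) = (2 + (-1)² + 2*(-1)*(Z + 11)) + 116 = (2 + 1 + 2*(-1)*(11 + Z)) + 116 = (2 + 1 + (-22 - 2*Z)) + 116 = (-19 - 2*Z) + 116 = 97 - 2*Z)
1/(f(-22, -126) - 33*(-12)*7) = 1/((97 - 2*(-22)) - 33*(-12)*7) = 1/((97 + 44) + 396*7) = 1/(141 + 2772) = 1/2913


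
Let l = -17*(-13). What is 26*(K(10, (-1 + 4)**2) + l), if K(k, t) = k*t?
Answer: 8086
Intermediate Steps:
l = 221
26*(K(10, (-1 + 4)**2) + l) = 26*(10*(-1 + 4)**2 + 221) = 26*(10*3**2 + 221) = 26*(10*9 + 221) = 26*(90 + 221) = 26*311 = 8086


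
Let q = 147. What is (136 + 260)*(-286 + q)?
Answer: -55044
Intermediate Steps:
(136 + 260)*(-286 + q) = (136 + 260)*(-286 + 147) = 396*(-139) = -55044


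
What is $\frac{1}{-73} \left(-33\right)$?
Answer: $\frac{33}{73} \approx 0.45205$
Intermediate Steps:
$\frac{1}{-73} \left(-33\right) = \left(- \frac{1}{73}\right) \left(-33\right) = \frac{33}{73}$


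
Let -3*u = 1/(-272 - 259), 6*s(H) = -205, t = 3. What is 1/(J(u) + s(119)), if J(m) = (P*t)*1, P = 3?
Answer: -6/151 ≈ -0.039735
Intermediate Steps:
s(H) = -205/6 (s(H) = (⅙)*(-205) = -205/6)
u = 1/1593 (u = -1/(3*(-272 - 259)) = -⅓/(-531) = -⅓*(-1/531) = 1/1593 ≈ 0.00062775)
J(m) = 9 (J(m) = (3*3)*1 = 9*1 = 9)
1/(J(u) + s(119)) = 1/(9 - 205/6) = 1/(-151/6) = -6/151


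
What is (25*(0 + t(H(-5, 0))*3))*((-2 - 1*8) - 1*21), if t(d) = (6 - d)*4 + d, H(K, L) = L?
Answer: -55800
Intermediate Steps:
t(d) = 24 - 3*d (t(d) = (24 - 4*d) + d = 24 - 3*d)
(25*(0 + t(H(-5, 0))*3))*((-2 - 1*8) - 1*21) = (25*(0 + (24 - 3*0)*3))*((-2 - 1*8) - 1*21) = (25*(0 + (24 + 0)*3))*((-2 - 8) - 21) = (25*(0 + 24*3))*(-10 - 21) = (25*(0 + 72))*(-31) = (25*72)*(-31) = 1800*(-31) = -55800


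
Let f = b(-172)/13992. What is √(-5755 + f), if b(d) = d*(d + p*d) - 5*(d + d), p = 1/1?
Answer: 2*I*√488645531/583 ≈ 75.833*I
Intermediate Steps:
p = 1 (p = 1*1 = 1)
b(d) = -10*d + 2*d² (b(d) = d*(d + 1*d) - 5*(d + d) = d*(d + d) - 10*d = d*(2*d) - 10*d = 2*d² - 10*d = -10*d + 2*d²)
f = 2537/583 (f = (2*(-172)*(-5 - 172))/13992 = (2*(-172)*(-177))*(1/13992) = 60888*(1/13992) = 2537/583 ≈ 4.3516)
√(-5755 + f) = √(-5755 + 2537/583) = √(-3352628/583) = 2*I*√488645531/583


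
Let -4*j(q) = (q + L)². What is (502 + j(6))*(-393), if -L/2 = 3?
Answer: -197286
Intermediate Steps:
L = -6 (L = -2*3 = -6)
j(q) = -(-6 + q)²/4 (j(q) = -(q - 6)²/4 = -(-6 + q)²/4)
(502 + j(6))*(-393) = (502 - (-6 + 6)²/4)*(-393) = (502 - ¼*0²)*(-393) = (502 - ¼*0)*(-393) = (502 + 0)*(-393) = 502*(-393) = -197286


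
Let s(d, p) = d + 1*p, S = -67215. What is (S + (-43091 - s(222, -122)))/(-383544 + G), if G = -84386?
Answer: 55203/233965 ≈ 0.23595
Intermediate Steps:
s(d, p) = d + p
(S + (-43091 - s(222, -122)))/(-383544 + G) = (-67215 + (-43091 - (222 - 122)))/(-383544 - 84386) = (-67215 + (-43091 - 1*100))/(-467930) = (-67215 + (-43091 - 100))*(-1/467930) = (-67215 - 43191)*(-1/467930) = -110406*(-1/467930) = 55203/233965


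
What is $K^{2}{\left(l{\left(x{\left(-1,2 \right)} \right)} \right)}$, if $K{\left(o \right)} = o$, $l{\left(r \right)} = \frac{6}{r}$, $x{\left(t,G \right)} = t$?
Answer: $36$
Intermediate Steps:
$K^{2}{\left(l{\left(x{\left(-1,2 \right)} \right)} \right)} = \left(\frac{6}{-1}\right)^{2} = \left(6 \left(-1\right)\right)^{2} = \left(-6\right)^{2} = 36$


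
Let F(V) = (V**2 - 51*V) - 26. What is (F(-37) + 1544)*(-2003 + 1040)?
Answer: -4597362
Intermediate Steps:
F(V) = -26 + V**2 - 51*V
(F(-37) + 1544)*(-2003 + 1040) = ((-26 + (-37)**2 - 51*(-37)) + 1544)*(-2003 + 1040) = ((-26 + 1369 + 1887) + 1544)*(-963) = (3230 + 1544)*(-963) = 4774*(-963) = -4597362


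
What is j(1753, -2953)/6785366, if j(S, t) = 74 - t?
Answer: 3027/6785366 ≈ 0.00044611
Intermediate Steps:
j(1753, -2953)/6785366 = (74 - 1*(-2953))/6785366 = (74 + 2953)*(1/6785366) = 3027*(1/6785366) = 3027/6785366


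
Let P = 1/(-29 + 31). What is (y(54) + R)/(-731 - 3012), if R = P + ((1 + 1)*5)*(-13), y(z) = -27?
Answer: 313/7486 ≈ 0.041811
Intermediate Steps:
P = ½ (P = 1/2 = ½ ≈ 0.50000)
R = -259/2 (R = ½ + ((1 + 1)*5)*(-13) = ½ + (2*5)*(-13) = ½ + 10*(-13) = ½ - 130 = -259/2 ≈ -129.50)
(y(54) + R)/(-731 - 3012) = (-27 - 259/2)/(-731 - 3012) = -313/2/(-3743) = -313/2*(-1/3743) = 313/7486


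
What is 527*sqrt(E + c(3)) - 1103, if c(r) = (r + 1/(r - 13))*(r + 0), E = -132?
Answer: -1103 + 1581*I*sqrt(1370)/10 ≈ -1103.0 + 5851.8*I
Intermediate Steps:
c(r) = r*(r + 1/(-13 + r)) (c(r) = (r + 1/(-13 + r))*r = r*(r + 1/(-13 + r)))
527*sqrt(E + c(3)) - 1103 = 527*sqrt(-132 + 3*(1 + 3**2 - 13*3)/(-13 + 3)) - 1103 = 527*sqrt(-132 + 3*(1 + 9 - 39)/(-10)) - 1103 = 527*sqrt(-132 + 3*(-1/10)*(-29)) - 1103 = 527*sqrt(-132 + 87/10) - 1103 = 527*sqrt(-1233/10) - 1103 = 527*(3*I*sqrt(1370)/10) - 1103 = 1581*I*sqrt(1370)/10 - 1103 = -1103 + 1581*I*sqrt(1370)/10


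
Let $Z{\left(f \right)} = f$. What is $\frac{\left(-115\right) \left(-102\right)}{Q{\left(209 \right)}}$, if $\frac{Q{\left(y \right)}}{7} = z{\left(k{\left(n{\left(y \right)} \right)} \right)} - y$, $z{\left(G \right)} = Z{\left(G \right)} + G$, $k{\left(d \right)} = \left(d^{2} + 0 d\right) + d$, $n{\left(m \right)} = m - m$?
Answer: $- \frac{11730}{1463} \approx -8.0178$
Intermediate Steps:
$n{\left(m \right)} = 0$
$k{\left(d \right)} = d + d^{2}$ ($k{\left(d \right)} = \left(d^{2} + 0\right) + d = d^{2} + d = d + d^{2}$)
$z{\left(G \right)} = 2 G$ ($z{\left(G \right)} = G + G = 2 G$)
$Q{\left(y \right)} = - 7 y$ ($Q{\left(y \right)} = 7 \left(2 \cdot 0 \left(1 + 0\right) - y\right) = 7 \left(2 \cdot 0 \cdot 1 - y\right) = 7 \left(2 \cdot 0 - y\right) = 7 \left(0 - y\right) = 7 \left(- y\right) = - 7 y$)
$\frac{\left(-115\right) \left(-102\right)}{Q{\left(209 \right)}} = \frac{\left(-115\right) \left(-102\right)}{\left(-7\right) 209} = \frac{11730}{-1463} = 11730 \left(- \frac{1}{1463}\right) = - \frac{11730}{1463}$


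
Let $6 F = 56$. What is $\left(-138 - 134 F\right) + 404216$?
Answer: $\frac{1208482}{3} \approx 4.0283 \cdot 10^{5}$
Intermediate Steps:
$F = \frac{28}{3}$ ($F = \frac{1}{6} \cdot 56 = \frac{28}{3} \approx 9.3333$)
$\left(-138 - 134 F\right) + 404216 = \left(-138 - \frac{3752}{3}\right) + 404216 = - \frac{4166}{3} + 404216 = \frac{1208482}{3}$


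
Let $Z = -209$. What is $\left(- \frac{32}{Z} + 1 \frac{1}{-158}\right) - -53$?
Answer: $\frac{1755013}{33022} \approx 53.147$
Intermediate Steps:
$\left(- \frac{32}{Z} + 1 \frac{1}{-158}\right) - -53 = \left(- \frac{32}{-209} + 1 \frac{1}{-158}\right) - -53 = \left(\left(-32\right) \left(- \frac{1}{209}\right) + 1 \left(- \frac{1}{158}\right)\right) + 53 = \left(\frac{32}{209} - \frac{1}{158}\right) + 53 = \frac{4847}{33022} + 53 = \frac{1755013}{33022}$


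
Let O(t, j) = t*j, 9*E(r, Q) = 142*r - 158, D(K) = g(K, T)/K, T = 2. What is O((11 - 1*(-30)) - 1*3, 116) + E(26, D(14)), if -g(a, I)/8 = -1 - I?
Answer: 14402/3 ≈ 4800.7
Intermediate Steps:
g(a, I) = 8 + 8*I (g(a, I) = -8*(-1 - I) = 8 + 8*I)
D(K) = 24/K (D(K) = (8 + 8*2)/K = (8 + 16)/K = 24/K)
E(r, Q) = -158/9 + 142*r/9 (E(r, Q) = (142*r - 158)/9 = (-158 + 142*r)/9 = -158/9 + 142*r/9)
O(t, j) = j*t
O((11 - 1*(-30)) - 1*3, 116) + E(26, D(14)) = 116*((11 - 1*(-30)) - 1*3) + (-158/9 + (142/9)*26) = 116*((11 + 30) - 3) + (-158/9 + 3692/9) = 116*(41 - 3) + 1178/3 = 116*38 + 1178/3 = 4408 + 1178/3 = 14402/3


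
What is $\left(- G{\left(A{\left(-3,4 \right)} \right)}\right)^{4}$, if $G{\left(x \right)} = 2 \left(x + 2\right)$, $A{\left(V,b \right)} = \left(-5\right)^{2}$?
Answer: $8503056$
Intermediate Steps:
$A{\left(V,b \right)} = 25$
$G{\left(x \right)} = 4 + 2 x$ ($G{\left(x \right)} = 2 \left(2 + x\right) = 4 + 2 x$)
$\left(- G{\left(A{\left(-3,4 \right)} \right)}\right)^{4} = \left(- (4 + 2 \cdot 25)\right)^{4} = \left(- (4 + 50)\right)^{4} = \left(\left(-1\right) 54\right)^{4} = \left(-54\right)^{4} = 8503056$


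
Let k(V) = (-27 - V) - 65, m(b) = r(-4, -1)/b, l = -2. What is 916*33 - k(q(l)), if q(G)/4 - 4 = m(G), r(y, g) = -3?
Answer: 30342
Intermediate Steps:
m(b) = -3/b
q(G) = 16 - 12/G (q(G) = 16 + 4*(-3/G) = 16 - 12/G)
k(V) = -92 - V
916*33 - k(q(l)) = 916*33 - (-92 - (16 - 12/(-2))) = 30228 - (-92 - (16 - 12*(-½))) = 30228 - (-92 - (16 + 6)) = 30228 - (-92 - 1*22) = 30228 - (-92 - 22) = 30228 - 1*(-114) = 30228 + 114 = 30342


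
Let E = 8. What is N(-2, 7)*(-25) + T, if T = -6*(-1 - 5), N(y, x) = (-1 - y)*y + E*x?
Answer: -1314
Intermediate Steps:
N(y, x) = 8*x + y*(-1 - y) (N(y, x) = (-1 - y)*y + 8*x = y*(-1 - y) + 8*x = 8*x + y*(-1 - y))
T = 36 (T = -6*(-6) = 36)
N(-2, 7)*(-25) + T = (-1*(-2) - 1*(-2)² + 8*7)*(-25) + 36 = (2 - 1*4 + 56)*(-25) + 36 = (2 - 4 + 56)*(-25) + 36 = 54*(-25) + 36 = -1350 + 36 = -1314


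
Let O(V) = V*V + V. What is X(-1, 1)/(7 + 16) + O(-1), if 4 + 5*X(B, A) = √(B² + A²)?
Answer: -4/115 + √2/115 ≈ -0.022485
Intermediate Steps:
X(B, A) = -⅘ + √(A² + B²)/5 (X(B, A) = -⅘ + √(B² + A²)/5 = -⅘ + √(A² + B²)/5)
O(V) = V + V² (O(V) = V² + V = V + V²)
X(-1, 1)/(7 + 16) + O(-1) = (-⅘ + √(1² + (-1)²)/5)/(7 + 16) - (1 - 1) = (-⅘ + √(1 + 1)/5)/23 - 1*0 = (-⅘ + √2/5)*(1/23) + 0 = (-4/115 + √2/115) + 0 = -4/115 + √2/115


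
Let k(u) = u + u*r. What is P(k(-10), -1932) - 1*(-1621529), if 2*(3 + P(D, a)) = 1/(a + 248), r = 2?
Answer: 5461299567/3368 ≈ 1.6215e+6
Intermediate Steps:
k(u) = 3*u (k(u) = u + u*2 = u + 2*u = 3*u)
P(D, a) = -3 + 1/(2*(248 + a)) (P(D, a) = -3 + 1/(2*(a + 248)) = -3 + 1/(2*(248 + a)))
P(k(-10), -1932) - 1*(-1621529) = (-1487 - 6*(-1932))/(2*(248 - 1932)) - 1*(-1621529) = (½)*(-1487 + 11592)/(-1684) + 1621529 = (½)*(-1/1684)*10105 + 1621529 = -10105/3368 + 1621529 = 5461299567/3368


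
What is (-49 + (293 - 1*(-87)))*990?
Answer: 327690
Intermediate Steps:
(-49 + (293 - 1*(-87)))*990 = (-49 + (293 + 87))*990 = (-49 + 380)*990 = 331*990 = 327690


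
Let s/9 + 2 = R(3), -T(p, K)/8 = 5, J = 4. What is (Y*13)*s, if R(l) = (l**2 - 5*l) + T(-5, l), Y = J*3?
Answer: -67392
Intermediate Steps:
T(p, K) = -40 (T(p, K) = -8*5 = -40)
Y = 12 (Y = 4*3 = 12)
R(l) = -40 + l**2 - 5*l (R(l) = (l**2 - 5*l) - 40 = -40 + l**2 - 5*l)
s = -432 (s = -18 + 9*(-40 + 3**2 - 5*3) = -18 + 9*(-40 + 9 - 15) = -18 + 9*(-46) = -18 - 414 = -432)
(Y*13)*s = (12*13)*(-432) = 156*(-432) = -67392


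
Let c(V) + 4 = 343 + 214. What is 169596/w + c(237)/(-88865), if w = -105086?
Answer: -1080661507/667033385 ≈ -1.6201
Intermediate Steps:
c(V) = 553 (c(V) = -4 + (343 + 214) = -4 + 557 = 553)
169596/w + c(237)/(-88865) = 169596/(-105086) + 553/(-88865) = 169596*(-1/105086) + 553*(-1/88865) = -84798/52543 - 79/12695 = -1080661507/667033385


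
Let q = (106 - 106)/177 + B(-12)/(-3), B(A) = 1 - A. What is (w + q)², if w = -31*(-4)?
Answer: 128881/9 ≈ 14320.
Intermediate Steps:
q = -13/3 (q = (106 - 106)/177 + (1 - 1*(-12))/(-3) = 0*(1/177) + (1 + 12)*(-⅓) = 0 + 13*(-⅓) = 0 - 13/3 = -13/3 ≈ -4.3333)
w = 124 (w = -1*(-124) = 124)
(w + q)² = (124 - 13/3)² = (359/3)² = 128881/9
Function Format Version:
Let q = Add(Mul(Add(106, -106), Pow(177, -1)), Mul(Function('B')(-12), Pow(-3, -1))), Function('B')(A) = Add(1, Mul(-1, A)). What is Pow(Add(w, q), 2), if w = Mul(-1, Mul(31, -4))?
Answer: Rational(128881, 9) ≈ 14320.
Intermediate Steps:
q = Rational(-13, 3) (q = Add(Mul(Add(106, -106), Pow(177, -1)), Mul(Add(1, Mul(-1, -12)), Pow(-3, -1))) = Add(Mul(0, Rational(1, 177)), Mul(Add(1, 12), Rational(-1, 3))) = Add(0, Mul(13, Rational(-1, 3))) = Add(0, Rational(-13, 3)) = Rational(-13, 3) ≈ -4.3333)
w = 124 (w = Mul(-1, -124) = 124)
Pow(Add(w, q), 2) = Pow(Add(124, Rational(-13, 3)), 2) = Pow(Rational(359, 3), 2) = Rational(128881, 9)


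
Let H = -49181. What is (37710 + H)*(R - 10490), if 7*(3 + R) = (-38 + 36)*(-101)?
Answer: 840239279/7 ≈ 1.2003e+8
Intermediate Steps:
R = 181/7 (R = -3 + ((-38 + 36)*(-101))/7 = -3 + (-2*(-101))/7 = -3 + (⅐)*202 = -3 + 202/7 = 181/7 ≈ 25.857)
(37710 + H)*(R - 10490) = (37710 - 49181)*(181/7 - 10490) = -11471*(-73249/7) = 840239279/7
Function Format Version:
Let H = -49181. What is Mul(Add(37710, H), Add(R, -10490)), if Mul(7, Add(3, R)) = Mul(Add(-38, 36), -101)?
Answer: Rational(840239279, 7) ≈ 1.2003e+8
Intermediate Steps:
R = Rational(181, 7) (R = Add(-3, Mul(Rational(1, 7), Mul(Add(-38, 36), -101))) = Add(-3, Mul(Rational(1, 7), Mul(-2, -101))) = Add(-3, Mul(Rational(1, 7), 202)) = Add(-3, Rational(202, 7)) = Rational(181, 7) ≈ 25.857)
Mul(Add(37710, H), Add(R, -10490)) = Mul(Add(37710, -49181), Add(Rational(181, 7), -10490)) = Mul(-11471, Rational(-73249, 7)) = Rational(840239279, 7)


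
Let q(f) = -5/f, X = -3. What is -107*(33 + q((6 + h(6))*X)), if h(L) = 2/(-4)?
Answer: -117593/33 ≈ -3563.4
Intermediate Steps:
h(L) = -½ (h(L) = 2*(-¼) = -½)
-107*(33 + q((6 + h(6))*X)) = -107*(33 - 5*(-1/(3*(6 - ½)))) = -107*(33 - 5/((11/2)*(-3))) = -107*(33 - 5/(-33/2)) = -107*(33 - 5*(-2/33)) = -107*(33 + 10/33) = -107*1099/33 = -117593/33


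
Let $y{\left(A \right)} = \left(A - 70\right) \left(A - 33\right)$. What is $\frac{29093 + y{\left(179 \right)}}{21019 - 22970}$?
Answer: $- \frac{45007}{1951} \approx -23.069$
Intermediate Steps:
$y{\left(A \right)} = \left(-70 + A\right) \left(-33 + A\right)$
$\frac{29093 + y{\left(179 \right)}}{21019 - 22970} = \frac{29093 + \left(2310 + 179^{2} - 18437\right)}{21019 - 22970} = \frac{29093 + \left(2310 + 32041 - 18437\right)}{-1951} = \left(29093 + 15914\right) \left(- \frac{1}{1951}\right) = 45007 \left(- \frac{1}{1951}\right) = - \frac{45007}{1951}$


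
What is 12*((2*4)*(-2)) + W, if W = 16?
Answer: -176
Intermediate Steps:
12*((2*4)*(-2)) + W = 12*((2*4)*(-2)) + 16 = 12*(8*(-2)) + 16 = 12*(-16) + 16 = -192 + 16 = -176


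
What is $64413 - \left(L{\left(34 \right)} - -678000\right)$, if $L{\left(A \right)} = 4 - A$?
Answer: $-613557$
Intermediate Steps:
$64413 - \left(L{\left(34 \right)} - -678000\right) = 64413 - \left(\left(4 - 34\right) - -678000\right) = 64413 - \left(\left(4 - 34\right) + 678000\right) = 64413 - \left(-30 + 678000\right) = 64413 - 677970 = -613557$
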